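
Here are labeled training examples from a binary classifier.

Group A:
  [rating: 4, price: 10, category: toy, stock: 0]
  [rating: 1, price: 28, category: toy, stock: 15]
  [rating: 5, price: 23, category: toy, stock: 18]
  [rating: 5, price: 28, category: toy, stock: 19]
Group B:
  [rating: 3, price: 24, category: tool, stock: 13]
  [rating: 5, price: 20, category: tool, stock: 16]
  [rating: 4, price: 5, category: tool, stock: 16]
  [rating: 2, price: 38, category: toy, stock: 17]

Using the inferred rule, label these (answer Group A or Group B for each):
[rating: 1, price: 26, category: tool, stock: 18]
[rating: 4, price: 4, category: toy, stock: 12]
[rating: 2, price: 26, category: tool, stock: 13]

Group B, Group A, Group B

The rule appears to be: category is toy AND price ≤ 28.
[rating: 1, price: 26, category: tool, stock: 18] — category is tool, price = 26, hence Group B. [rating: 4, price: 4, category: toy, stock: 12] — category is toy, price = 4, hence Group A. [rating: 2, price: 26, category: tool, stock: 13] — category is tool, price = 26, hence Group B.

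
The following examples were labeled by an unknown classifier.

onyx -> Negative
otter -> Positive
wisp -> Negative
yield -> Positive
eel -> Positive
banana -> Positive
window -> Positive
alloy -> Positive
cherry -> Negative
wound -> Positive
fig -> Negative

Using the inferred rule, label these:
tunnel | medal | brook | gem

All 'Positive' examples share one property — has ≥ 2 vowels — and every 'Negative' example lacks it.
tunnel — 2 vowels, hence Positive. medal — 2 vowels, hence Positive. brook — 2 vowels, hence Positive. gem — 1 vowel, hence Negative.

Positive, Positive, Positive, Negative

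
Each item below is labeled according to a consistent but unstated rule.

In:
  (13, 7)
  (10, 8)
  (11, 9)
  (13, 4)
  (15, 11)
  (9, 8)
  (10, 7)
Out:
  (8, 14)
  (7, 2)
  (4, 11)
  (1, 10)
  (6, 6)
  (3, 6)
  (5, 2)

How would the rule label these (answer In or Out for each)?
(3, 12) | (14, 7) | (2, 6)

The simplest hypothesis consistent with all the labels is: first ≥ 9.
(3, 12): Out (first 3).
(14, 7): In (first 14).
(2, 6): Out (first 2).

Out, In, Out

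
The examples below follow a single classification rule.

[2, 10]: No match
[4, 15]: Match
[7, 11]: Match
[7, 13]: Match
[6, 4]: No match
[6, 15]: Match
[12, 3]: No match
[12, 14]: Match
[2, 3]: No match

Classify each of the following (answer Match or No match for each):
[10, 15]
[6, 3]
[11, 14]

Every 'Match' example satisfies: sum ≥ 18. None of the 'No match' examples do.

Match, No match, Match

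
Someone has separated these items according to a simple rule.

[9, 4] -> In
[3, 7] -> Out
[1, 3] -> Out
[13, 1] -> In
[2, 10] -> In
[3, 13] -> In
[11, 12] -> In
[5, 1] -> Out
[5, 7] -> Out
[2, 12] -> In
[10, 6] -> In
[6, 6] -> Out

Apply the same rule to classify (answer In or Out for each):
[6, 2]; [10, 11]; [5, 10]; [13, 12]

'In' ⟺ max ≥ 9.
[6, 2] — max 6, hence Out. [10, 11] — max 11, hence In. [5, 10] — max 10, hence In. [13, 12] — max 13, hence In.

Out, In, In, In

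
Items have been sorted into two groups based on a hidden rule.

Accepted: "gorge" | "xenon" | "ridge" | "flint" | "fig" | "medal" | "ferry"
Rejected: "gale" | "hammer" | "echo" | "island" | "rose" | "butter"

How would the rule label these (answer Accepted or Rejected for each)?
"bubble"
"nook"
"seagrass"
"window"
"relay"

Rule: odd length. This holds for each 'Accepted' example and fails for each 'Rejected' one.
"bubble" → length 6 → Rejected. "nook" → length 4 → Rejected. "seagrass" → length 8 → Rejected. "window" → length 6 → Rejected. "relay" → length 5 → Accepted.

Rejected, Rejected, Rejected, Rejected, Accepted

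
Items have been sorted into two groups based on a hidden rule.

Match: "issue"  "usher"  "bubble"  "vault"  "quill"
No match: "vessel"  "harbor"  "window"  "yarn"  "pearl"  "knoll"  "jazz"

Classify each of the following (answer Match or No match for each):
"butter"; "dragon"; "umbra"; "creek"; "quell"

One predicate separates the groups cleanly: contains 'u'.
"butter" → has 'u' → Match.
"dragon" → no 'u' → No match.
"umbra" → has 'u' → Match.
"creek" → no 'u' → No match.
"quell" → has 'u' → Match.

Match, No match, Match, No match, Match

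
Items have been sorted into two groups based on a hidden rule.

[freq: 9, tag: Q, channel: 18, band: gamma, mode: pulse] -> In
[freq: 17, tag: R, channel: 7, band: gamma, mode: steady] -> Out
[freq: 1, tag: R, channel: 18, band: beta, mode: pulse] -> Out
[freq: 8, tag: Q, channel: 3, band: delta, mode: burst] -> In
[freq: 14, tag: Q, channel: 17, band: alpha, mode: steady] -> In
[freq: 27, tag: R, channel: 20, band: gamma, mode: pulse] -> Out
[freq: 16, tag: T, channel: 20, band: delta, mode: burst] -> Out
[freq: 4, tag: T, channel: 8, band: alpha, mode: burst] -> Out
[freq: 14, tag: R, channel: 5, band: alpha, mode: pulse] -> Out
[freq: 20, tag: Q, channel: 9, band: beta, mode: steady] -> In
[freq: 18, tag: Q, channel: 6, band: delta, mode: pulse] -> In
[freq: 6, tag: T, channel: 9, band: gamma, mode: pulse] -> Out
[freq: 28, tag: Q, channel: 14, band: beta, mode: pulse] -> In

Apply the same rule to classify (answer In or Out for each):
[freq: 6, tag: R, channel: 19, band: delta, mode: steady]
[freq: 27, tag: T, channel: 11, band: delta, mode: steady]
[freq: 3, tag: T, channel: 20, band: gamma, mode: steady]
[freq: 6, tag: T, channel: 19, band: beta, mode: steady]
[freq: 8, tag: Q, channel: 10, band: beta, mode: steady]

Looking at the examples, the only property every 'In' case has and every 'Out' case lacks is: tag is Q.
Out: [freq: 6, tag: R, channel: 19, band: delta, mode: steady], since tag is R. Out: [freq: 27, tag: T, channel: 11, band: delta, mode: steady], since tag is T. Out: [freq: 3, tag: T, channel: 20, band: gamma, mode: steady], since tag is T. Out: [freq: 6, tag: T, channel: 19, band: beta, mode: steady], since tag is T. In: [freq: 8, tag: Q, channel: 10, band: beta, mode: steady], since tag is Q.

Out, Out, Out, Out, In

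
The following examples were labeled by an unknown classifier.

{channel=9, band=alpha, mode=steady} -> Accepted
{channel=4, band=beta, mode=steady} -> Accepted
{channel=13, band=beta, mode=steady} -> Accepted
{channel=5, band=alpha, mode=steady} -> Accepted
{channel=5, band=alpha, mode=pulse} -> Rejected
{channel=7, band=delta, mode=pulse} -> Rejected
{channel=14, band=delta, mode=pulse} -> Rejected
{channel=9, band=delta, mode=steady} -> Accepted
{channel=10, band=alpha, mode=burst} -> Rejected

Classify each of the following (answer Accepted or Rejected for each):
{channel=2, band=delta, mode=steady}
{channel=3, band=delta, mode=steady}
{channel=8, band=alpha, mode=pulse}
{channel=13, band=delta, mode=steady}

Accepted, Accepted, Rejected, Accepted

The distinguishing property — mode is steady — holds for all the 'Accepted' cases and none of the 'Rejected' cases.
{channel=2, band=delta, mode=steady}: mode is steady, fits → Accepted.
{channel=3, band=delta, mode=steady}: mode is steady, fits → Accepted.
{channel=8, band=alpha, mode=pulse}: mode is pulse, does not fit → Rejected.
{channel=13, band=delta, mode=steady}: mode is steady, fits → Accepted.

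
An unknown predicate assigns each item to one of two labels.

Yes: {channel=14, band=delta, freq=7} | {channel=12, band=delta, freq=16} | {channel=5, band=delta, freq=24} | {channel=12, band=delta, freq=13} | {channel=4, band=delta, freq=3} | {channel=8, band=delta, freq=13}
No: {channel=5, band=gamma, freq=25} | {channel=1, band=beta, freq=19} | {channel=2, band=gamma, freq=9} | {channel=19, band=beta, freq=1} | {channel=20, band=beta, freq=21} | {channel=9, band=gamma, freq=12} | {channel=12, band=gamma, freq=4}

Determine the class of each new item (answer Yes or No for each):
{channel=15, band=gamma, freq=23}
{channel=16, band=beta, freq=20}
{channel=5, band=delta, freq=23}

No, No, Yes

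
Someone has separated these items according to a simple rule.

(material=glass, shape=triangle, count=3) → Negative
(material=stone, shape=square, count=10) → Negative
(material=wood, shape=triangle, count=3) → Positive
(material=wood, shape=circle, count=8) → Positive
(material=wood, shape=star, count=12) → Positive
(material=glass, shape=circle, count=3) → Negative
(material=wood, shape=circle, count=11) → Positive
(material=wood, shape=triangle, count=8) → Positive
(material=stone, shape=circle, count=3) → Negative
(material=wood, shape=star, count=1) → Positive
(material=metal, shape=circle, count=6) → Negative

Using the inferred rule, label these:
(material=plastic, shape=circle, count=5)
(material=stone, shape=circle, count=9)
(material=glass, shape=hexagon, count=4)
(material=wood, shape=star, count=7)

Negative, Negative, Negative, Positive

'Positive' ⟺ material is wood.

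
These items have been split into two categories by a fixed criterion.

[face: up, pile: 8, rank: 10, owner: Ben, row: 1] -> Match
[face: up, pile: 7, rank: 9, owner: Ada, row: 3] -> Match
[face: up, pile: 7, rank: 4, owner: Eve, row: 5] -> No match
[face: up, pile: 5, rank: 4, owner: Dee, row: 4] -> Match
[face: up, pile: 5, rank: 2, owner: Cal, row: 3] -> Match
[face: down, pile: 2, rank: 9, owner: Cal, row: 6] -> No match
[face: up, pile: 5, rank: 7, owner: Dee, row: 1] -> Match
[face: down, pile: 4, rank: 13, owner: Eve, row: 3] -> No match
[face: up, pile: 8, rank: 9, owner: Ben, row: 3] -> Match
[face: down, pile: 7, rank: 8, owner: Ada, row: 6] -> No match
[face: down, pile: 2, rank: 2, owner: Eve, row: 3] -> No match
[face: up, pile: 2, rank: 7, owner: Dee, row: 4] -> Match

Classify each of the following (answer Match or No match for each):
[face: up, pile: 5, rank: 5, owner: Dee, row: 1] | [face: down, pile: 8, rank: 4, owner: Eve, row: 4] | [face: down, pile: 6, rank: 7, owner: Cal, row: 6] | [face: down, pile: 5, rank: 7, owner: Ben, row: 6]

Match, No match, No match, No match

The pattern is that an item is 'Match' exactly when: face is up AND row ≤ 4.
[face: up, pile: 5, rank: 5, owner: Dee, row: 1]: face is up, row = 1 — matches, so Match.
[face: down, pile: 8, rank: 4, owner: Eve, row: 4]: face is down, row = 4 — fails the rule, so No match.
[face: down, pile: 6, rank: 7, owner: Cal, row: 6]: face is down, row = 6 — fails the rule, so No match.
[face: down, pile: 5, rank: 7, owner: Ben, row: 6]: face is down, row = 6 — fails the rule, so No match.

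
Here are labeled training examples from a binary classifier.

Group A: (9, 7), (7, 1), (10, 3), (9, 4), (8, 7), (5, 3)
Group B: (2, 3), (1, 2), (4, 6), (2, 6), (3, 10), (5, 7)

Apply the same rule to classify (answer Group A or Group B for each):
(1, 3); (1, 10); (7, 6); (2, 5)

'Group A' ⟺ first > second.
(1, 3): 1 < 3, does not fit → Group B.
(1, 10): 1 < 10, does not fit → Group B.
(7, 6): 7 > 6, checks out → Group A.
(2, 5): 2 < 5, does not fit → Group B.

Group B, Group B, Group A, Group B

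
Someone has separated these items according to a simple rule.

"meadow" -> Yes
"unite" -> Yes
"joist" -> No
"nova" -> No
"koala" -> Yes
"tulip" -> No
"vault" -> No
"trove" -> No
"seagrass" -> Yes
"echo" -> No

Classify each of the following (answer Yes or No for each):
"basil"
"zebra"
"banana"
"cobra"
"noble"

No, No, Yes, No, No

One predicate separates the groups cleanly: has ≥ 3 vowels.
"basil": No (2 vowels).
"zebra": No (2 vowels).
"banana": Yes (3 vowels).
"cobra": No (2 vowels).
"noble": No (2 vowels).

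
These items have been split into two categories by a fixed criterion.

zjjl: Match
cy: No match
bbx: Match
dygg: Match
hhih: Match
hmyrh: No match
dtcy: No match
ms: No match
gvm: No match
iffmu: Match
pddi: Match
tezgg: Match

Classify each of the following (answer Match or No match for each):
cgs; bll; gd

No match, Match, No match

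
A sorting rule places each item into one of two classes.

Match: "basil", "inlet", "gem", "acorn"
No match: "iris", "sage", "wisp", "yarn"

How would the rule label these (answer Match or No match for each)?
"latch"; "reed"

Comparing the two groups points to one rule — odd length.
"latch": length 5, passes → Match.
"reed": length 4, does not pass → No match.

Match, No match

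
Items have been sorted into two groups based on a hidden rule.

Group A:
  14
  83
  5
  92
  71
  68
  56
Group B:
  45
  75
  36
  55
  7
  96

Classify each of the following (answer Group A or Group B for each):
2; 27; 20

Rule: ≡ 2 (mod 3). This holds for each 'Group A' example and fails for each 'Group B' one.

Group A, Group B, Group A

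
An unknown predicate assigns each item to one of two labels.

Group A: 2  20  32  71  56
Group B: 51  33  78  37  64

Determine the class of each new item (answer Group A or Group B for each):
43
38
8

Group B, Group A, Group A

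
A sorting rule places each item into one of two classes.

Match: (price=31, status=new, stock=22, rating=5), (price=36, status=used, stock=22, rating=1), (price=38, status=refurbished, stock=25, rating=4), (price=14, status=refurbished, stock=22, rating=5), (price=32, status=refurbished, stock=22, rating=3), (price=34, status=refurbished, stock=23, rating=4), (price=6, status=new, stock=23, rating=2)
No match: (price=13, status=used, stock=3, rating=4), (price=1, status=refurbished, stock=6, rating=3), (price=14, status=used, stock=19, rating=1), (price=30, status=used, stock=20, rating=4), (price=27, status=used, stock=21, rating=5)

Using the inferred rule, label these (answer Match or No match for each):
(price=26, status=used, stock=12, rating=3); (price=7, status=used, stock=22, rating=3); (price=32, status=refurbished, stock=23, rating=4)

The rule appears to be: stock ≥ 22.
(price=26, status=used, stock=12, rating=3): stock = 12 — does not pass, so No match.
(price=7, status=used, stock=22, rating=3): stock = 22 — meets the rule, so Match.
(price=32, status=refurbished, stock=23, rating=4): stock = 23 — meets the rule, so Match.

No match, Match, Match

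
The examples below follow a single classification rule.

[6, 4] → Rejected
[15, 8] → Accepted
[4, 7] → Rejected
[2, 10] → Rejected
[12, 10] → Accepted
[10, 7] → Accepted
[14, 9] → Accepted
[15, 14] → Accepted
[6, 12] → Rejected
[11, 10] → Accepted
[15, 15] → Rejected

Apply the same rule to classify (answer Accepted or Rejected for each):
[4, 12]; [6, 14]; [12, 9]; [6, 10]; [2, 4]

The pattern is that an item is 'Accepted' exactly when: first > second AND sum ≥ 11.

Rejected, Rejected, Accepted, Rejected, Rejected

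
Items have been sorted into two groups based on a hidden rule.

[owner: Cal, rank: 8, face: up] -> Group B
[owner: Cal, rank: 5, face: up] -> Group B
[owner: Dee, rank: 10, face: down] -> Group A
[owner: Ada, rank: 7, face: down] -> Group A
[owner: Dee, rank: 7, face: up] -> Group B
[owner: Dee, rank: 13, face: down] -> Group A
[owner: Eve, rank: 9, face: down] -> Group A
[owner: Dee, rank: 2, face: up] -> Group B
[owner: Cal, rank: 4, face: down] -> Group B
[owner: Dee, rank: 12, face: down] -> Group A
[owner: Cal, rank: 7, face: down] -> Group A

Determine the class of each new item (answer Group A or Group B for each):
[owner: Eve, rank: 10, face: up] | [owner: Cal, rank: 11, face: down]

Group B, Group A

The pattern is that an item is 'Group A' exactly when: face is down AND rank ≥ 5.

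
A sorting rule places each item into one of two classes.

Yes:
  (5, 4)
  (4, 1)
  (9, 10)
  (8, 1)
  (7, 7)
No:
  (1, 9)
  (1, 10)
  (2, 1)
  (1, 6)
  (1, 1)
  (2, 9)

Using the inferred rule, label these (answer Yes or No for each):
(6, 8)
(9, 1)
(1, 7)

Yes, Yes, No

The distinguishing property — first ≥ 4 — holds for all the 'Yes' cases and none of the 'No' cases.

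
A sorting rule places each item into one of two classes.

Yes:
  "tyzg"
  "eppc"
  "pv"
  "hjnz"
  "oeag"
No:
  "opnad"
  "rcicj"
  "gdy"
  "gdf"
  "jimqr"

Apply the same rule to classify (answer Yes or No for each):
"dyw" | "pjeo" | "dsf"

No, Yes, No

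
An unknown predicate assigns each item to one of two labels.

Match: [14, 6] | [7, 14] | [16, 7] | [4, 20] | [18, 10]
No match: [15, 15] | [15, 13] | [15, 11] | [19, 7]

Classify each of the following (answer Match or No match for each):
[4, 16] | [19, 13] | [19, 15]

Match, No match, No match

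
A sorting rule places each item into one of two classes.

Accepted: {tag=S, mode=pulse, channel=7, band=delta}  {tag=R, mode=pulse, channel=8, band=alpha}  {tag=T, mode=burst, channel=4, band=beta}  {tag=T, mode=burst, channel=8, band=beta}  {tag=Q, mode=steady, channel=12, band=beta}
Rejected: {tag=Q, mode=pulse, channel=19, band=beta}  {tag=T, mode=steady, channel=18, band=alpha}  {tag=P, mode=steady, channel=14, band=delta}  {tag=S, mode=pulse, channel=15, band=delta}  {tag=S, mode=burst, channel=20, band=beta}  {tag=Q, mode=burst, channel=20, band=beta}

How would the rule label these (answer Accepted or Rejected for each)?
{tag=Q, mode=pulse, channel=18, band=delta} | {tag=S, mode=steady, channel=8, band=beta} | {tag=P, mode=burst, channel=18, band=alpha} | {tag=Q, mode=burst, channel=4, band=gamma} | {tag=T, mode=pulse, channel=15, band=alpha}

Rejected, Accepted, Rejected, Accepted, Rejected

The rule appears to be: channel ≤ 12.
{tag=Q, mode=pulse, channel=18, band=delta}: Rejected (channel = 18).
{tag=S, mode=steady, channel=8, band=beta}: Accepted (channel = 8).
{tag=P, mode=burst, channel=18, band=alpha}: Rejected (channel = 18).
{tag=Q, mode=burst, channel=4, band=gamma}: Accepted (channel = 4).
{tag=T, mode=pulse, channel=15, band=alpha}: Rejected (channel = 15).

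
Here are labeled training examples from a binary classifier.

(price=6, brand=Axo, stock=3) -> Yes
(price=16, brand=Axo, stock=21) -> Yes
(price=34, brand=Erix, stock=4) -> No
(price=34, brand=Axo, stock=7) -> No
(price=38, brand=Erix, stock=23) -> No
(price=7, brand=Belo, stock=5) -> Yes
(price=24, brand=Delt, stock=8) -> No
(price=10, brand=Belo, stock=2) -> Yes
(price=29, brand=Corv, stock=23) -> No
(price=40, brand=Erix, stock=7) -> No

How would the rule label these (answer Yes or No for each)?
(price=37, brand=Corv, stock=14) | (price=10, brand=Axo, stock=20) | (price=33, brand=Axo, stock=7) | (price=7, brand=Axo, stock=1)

No, Yes, No, Yes

The common property of the 'Yes' items is: price ≤ 16. No 'No' item has it.
(price=37, brand=Corv, stock=14): price = 37, lacks this property → No. (price=10, brand=Axo, stock=20): price = 10, has this property → Yes. (price=33, brand=Axo, stock=7): price = 33, lacks this property → No. (price=7, brand=Axo, stock=1): price = 7, has this property → Yes.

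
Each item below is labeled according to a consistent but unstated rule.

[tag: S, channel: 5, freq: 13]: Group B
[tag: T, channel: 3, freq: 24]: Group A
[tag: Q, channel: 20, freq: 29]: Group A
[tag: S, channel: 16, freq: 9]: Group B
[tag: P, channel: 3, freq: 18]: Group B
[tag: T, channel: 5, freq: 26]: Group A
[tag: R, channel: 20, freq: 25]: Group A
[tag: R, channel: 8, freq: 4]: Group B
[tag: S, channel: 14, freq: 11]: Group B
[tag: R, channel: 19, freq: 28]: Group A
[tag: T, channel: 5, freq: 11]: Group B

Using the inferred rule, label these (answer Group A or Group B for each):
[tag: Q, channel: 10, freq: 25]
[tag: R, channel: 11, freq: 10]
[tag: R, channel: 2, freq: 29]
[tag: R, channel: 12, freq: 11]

The pattern is that an item is 'Group A' exactly when: freq ≥ 24.
[tag: Q, channel: 10, freq: 25] — freq = 25, hence Group A. [tag: R, channel: 11, freq: 10] — freq = 10, hence Group B. [tag: R, channel: 2, freq: 29] — freq = 29, hence Group A. [tag: R, channel: 12, freq: 11] — freq = 11, hence Group B.

Group A, Group B, Group A, Group B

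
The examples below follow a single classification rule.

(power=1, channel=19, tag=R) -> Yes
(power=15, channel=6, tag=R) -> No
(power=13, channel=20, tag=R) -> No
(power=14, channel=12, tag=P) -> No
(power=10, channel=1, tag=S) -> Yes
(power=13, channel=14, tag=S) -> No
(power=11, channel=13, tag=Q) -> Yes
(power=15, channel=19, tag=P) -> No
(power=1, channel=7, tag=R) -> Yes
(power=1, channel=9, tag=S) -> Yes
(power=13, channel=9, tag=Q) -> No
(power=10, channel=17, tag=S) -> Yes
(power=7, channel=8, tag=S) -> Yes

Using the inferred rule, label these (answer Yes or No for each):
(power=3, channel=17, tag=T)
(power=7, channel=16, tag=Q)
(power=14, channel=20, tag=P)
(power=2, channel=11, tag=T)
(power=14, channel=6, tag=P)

One predicate separates the groups cleanly: power ≤ 11.
Yes: (power=3, channel=17, tag=T), since power = 3. Yes: (power=7, channel=16, tag=Q), since power = 7. No: (power=14, channel=20, tag=P), since power = 14. Yes: (power=2, channel=11, tag=T), since power = 2. No: (power=14, channel=6, tag=P), since power = 14.

Yes, Yes, No, Yes, No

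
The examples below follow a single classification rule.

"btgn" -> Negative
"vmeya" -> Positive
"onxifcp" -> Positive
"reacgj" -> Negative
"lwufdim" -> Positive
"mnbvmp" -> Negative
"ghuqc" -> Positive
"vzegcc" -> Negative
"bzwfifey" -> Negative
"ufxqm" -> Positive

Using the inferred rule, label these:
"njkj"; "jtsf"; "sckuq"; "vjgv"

Negative, Negative, Positive, Negative

The simplest hypothesis consistent with all the labels is: odd length.
"njkj" → length 4 → Negative. "jtsf" → length 4 → Negative. "sckuq" → length 5 → Positive. "vjgv" → length 4 → Negative.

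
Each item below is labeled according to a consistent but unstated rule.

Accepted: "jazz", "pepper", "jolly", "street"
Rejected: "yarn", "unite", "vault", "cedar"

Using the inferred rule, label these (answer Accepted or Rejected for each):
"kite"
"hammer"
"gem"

The common property of the 'Accepted' items is: has a double letter. No 'Rejected' item has it.
"kite" — no doubled letter, hence Rejected.
"hammer" — 'mm' doubled, hence Accepted.
"gem" — no doubled letter, hence Rejected.

Rejected, Accepted, Rejected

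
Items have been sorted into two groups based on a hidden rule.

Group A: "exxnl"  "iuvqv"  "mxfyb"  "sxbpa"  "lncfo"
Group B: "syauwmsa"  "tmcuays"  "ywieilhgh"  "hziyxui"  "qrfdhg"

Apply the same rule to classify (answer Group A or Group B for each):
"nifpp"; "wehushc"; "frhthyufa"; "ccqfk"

Checking candidate rules against both groups, what survives is: length 5.
"nifpp" → length 5 → Group A.
"wehushc" → length 7 → Group B.
"frhthyufa" → length 9 → Group B.
"ccqfk" → length 5 → Group A.

Group A, Group B, Group B, Group A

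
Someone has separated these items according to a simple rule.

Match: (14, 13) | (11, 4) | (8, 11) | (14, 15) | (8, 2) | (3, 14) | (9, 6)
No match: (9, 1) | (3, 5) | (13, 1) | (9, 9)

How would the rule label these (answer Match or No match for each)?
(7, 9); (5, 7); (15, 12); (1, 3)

No match, No match, Match, No match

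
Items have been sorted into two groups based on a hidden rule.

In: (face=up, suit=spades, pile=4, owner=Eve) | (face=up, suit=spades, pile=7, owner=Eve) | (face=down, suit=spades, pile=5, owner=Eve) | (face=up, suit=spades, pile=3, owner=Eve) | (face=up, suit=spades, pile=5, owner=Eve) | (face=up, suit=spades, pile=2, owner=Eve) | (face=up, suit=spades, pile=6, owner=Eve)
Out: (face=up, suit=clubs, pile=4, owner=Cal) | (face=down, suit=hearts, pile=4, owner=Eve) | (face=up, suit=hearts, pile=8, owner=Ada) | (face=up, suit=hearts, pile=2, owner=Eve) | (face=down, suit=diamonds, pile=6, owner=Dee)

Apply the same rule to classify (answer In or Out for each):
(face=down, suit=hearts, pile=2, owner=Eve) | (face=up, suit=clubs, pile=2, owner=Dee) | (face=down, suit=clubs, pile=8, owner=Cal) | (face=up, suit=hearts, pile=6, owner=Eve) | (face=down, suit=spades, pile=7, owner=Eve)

Out, Out, Out, Out, In

All 'In' examples share one property — suit is spades — and every 'Out' example lacks it.
(face=down, suit=hearts, pile=2, owner=Eve): Out (suit is hearts).
(face=up, suit=clubs, pile=2, owner=Dee): Out (suit is clubs).
(face=down, suit=clubs, pile=8, owner=Cal): Out (suit is clubs).
(face=up, suit=hearts, pile=6, owner=Eve): Out (suit is hearts).
(face=down, suit=spades, pile=7, owner=Eve): In (suit is spades).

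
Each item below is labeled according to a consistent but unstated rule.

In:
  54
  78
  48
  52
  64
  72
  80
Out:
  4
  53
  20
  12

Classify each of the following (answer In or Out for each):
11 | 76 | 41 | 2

The classifier is using: even AND at least 48.
11: 11 is odd, 11 < 48 — doesn't match, so Out.
76: 76 is even, 76 ≥ 48 — checks out, so In.
41: 41 is odd, 41 < 48 — doesn't match, so Out.
2: 2 is even, 2 < 48 — doesn't match, so Out.

Out, In, Out, Out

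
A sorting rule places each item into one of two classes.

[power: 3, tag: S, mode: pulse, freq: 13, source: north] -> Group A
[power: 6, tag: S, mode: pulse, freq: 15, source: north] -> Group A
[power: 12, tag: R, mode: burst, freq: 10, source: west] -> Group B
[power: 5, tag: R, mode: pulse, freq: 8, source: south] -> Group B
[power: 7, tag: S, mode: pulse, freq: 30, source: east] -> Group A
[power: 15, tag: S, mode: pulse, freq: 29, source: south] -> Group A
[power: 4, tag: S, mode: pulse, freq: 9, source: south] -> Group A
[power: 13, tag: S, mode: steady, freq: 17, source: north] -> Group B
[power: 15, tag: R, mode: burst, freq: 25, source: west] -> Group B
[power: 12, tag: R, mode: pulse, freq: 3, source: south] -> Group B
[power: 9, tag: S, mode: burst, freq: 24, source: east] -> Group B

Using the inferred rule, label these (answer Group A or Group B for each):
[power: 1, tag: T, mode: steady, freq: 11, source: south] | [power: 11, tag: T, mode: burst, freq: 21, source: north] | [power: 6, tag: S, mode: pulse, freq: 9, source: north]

The simplest hypothesis consistent with all the labels is: mode is pulse AND tag is S.
[power: 1, tag: T, mode: steady, freq: 11, source: south] — mode is steady, tag is T, hence Group B.
[power: 11, tag: T, mode: burst, freq: 21, source: north] — mode is burst, tag is T, hence Group B.
[power: 6, tag: S, mode: pulse, freq: 9, source: north] — mode is pulse, tag is S, hence Group A.

Group B, Group B, Group A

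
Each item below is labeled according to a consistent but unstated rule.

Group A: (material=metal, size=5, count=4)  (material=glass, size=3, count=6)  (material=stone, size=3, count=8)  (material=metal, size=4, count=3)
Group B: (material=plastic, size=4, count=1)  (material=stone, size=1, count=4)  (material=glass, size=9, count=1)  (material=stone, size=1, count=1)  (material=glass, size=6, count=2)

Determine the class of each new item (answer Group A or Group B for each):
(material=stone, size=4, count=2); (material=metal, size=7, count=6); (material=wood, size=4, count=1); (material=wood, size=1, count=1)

One predicate separates the groups cleanly: size ≥ 3 AND count ≥ 3.

Group B, Group A, Group B, Group B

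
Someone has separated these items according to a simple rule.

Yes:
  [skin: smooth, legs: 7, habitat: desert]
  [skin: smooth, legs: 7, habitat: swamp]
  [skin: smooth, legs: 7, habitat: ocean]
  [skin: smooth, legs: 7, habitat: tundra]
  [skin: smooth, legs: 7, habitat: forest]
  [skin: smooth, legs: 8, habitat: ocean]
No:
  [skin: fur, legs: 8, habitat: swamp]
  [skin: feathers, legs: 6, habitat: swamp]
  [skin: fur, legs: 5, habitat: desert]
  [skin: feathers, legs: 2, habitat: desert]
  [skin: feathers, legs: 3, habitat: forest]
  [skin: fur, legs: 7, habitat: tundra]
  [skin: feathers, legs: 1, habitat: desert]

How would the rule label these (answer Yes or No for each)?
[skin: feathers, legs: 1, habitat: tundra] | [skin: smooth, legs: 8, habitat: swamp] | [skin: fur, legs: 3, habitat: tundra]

The classifier is using: skin is smooth.

No, Yes, No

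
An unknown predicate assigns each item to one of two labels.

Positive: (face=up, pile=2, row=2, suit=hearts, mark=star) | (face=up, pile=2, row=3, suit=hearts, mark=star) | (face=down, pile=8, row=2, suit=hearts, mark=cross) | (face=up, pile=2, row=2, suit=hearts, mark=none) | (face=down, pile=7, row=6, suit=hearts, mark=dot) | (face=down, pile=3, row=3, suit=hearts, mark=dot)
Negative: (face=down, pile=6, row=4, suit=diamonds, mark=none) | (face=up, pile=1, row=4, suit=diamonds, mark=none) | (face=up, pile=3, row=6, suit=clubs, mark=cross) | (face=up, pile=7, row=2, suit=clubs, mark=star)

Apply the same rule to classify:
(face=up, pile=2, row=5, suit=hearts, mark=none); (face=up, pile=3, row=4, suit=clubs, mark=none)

All 'Positive' examples share one property — suit is hearts — and every 'Negative' example lacks it.
(face=up, pile=2, row=5, suit=hearts, mark=none) → suit is hearts → Positive.
(face=up, pile=3, row=4, suit=clubs, mark=none) → suit is clubs → Negative.

Positive, Negative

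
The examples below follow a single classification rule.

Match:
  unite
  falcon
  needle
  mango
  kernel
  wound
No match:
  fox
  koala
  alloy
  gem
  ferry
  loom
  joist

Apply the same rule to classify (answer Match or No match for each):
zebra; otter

No match, No match

The common property of the 'Match' items is: contains 'n'. No 'No match' item has it.
zebra: no 'n', doesn't match → No match.
otter: no 'n', doesn't match → No match.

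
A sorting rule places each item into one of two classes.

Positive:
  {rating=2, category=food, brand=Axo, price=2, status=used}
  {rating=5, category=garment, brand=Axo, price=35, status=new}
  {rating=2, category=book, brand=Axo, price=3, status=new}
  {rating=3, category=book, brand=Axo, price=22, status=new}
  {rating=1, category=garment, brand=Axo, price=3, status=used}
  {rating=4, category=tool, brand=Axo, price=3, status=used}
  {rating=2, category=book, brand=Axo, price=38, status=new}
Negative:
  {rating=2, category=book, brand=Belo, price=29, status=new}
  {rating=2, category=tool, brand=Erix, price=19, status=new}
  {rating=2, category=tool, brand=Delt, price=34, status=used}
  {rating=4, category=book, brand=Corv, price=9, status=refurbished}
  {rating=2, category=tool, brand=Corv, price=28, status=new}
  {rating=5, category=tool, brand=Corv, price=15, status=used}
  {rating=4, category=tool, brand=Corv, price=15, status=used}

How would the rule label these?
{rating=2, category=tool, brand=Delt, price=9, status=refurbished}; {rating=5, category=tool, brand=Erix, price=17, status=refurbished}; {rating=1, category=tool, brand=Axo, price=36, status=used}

Negative, Negative, Positive

The pattern is that an item is 'Positive' exactly when: brand is Axo.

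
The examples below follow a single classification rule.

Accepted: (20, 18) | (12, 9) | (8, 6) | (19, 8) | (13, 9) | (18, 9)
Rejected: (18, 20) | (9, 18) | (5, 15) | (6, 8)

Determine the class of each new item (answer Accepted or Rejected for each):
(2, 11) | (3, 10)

Rejected, Rejected

A rule that fits every label: first > second — true of each 'Accepted' example, false of each 'Rejected' one.
(2, 11): Rejected (2 < 11). (3, 10): Rejected (3 < 10).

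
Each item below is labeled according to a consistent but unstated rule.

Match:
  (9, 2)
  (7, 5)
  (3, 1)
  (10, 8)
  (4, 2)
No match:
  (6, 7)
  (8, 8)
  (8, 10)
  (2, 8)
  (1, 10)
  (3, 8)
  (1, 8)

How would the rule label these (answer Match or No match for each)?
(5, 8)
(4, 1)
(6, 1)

The common property of the 'Match' items is: first > second. No 'No match' item has it.
(5, 8): 5 < 8, does not pass → No match.
(4, 1): 4 > 1, fits → Match.
(6, 1): 6 > 1, fits → Match.

No match, Match, Match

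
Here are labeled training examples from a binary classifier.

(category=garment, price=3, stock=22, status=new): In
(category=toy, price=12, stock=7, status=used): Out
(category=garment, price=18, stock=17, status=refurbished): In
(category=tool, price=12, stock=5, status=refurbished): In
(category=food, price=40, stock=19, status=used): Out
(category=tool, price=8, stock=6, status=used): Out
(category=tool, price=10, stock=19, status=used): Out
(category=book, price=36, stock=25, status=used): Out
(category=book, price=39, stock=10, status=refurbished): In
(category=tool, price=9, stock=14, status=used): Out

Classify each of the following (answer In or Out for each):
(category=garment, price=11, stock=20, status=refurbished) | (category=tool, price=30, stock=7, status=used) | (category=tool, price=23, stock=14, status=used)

In, Out, Out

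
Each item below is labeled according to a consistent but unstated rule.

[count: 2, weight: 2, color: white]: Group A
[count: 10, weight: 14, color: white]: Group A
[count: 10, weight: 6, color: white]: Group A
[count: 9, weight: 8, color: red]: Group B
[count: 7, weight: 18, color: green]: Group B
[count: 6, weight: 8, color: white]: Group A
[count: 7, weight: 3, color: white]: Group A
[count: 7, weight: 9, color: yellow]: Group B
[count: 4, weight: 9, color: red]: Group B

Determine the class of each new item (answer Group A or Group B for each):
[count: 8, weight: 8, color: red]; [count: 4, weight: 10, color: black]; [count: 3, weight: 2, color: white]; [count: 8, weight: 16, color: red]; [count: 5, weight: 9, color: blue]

Group B, Group B, Group A, Group B, Group B

Looking at the examples, the only property every 'Group A' case has and every 'Group B' case lacks is: color is white.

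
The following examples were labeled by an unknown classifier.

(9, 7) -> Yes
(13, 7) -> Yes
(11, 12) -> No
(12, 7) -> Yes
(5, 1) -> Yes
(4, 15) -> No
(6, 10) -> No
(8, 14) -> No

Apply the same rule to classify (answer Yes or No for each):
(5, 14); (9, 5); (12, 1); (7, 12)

No, Yes, Yes, No

The rule appears to be: first > second.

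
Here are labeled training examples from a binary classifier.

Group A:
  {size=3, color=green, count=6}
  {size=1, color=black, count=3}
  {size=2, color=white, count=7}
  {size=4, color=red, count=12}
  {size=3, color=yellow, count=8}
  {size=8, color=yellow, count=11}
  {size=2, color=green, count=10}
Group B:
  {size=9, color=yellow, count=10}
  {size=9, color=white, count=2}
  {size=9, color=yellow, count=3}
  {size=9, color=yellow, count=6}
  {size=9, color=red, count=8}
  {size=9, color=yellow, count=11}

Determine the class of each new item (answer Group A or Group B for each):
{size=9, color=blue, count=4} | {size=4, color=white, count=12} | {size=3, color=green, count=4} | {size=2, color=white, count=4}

Group B, Group A, Group A, Group A

The common property of the 'Group A' items is: size ≤ 8. No 'Group B' item has it.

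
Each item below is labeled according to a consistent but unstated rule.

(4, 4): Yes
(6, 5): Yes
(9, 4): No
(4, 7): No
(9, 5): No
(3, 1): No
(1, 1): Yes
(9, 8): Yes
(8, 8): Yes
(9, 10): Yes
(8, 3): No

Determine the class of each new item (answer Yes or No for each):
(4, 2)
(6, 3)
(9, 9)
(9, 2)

The pattern is that an item is 'Yes' exactly when: |first − second| ≤ 1.
(4, 2): |4−2| = 2 — doesn't qualify, so No.
(6, 3): |6−3| = 3 — doesn't qualify, so No.
(9, 9): |9−9| = 0 — checks out, so Yes.
(9, 2): |9−2| = 7 — doesn't qualify, so No.

No, No, Yes, No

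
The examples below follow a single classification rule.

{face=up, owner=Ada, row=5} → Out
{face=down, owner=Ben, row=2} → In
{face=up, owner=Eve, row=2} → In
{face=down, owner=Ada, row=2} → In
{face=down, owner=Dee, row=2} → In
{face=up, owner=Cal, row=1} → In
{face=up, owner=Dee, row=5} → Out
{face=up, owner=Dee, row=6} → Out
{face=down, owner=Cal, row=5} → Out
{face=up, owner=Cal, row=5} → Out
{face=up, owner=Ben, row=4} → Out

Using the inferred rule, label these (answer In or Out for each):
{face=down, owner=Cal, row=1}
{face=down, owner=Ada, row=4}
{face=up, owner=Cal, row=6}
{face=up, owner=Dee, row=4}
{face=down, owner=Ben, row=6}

In, Out, Out, Out, Out

The common property of the 'In' items is: row ≤ 2. No 'Out' item has it.
{face=down, owner=Cal, row=1} — row = 1, hence In. {face=down, owner=Ada, row=4} — row = 4, hence Out. {face=up, owner=Cal, row=6} — row = 6, hence Out. {face=up, owner=Dee, row=4} — row = 4, hence Out. {face=down, owner=Ben, row=6} — row = 6, hence Out.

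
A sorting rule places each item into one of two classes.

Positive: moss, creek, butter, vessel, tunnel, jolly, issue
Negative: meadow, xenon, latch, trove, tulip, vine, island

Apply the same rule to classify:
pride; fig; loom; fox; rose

Negative, Negative, Positive, Negative, Negative

Comparing the two groups points to one rule — has a double letter.
Negative: pride, since no doubled letter.
Negative: fig, since no doubled letter.
Positive: loom, since 'oo' doubled.
Negative: fox, since no doubled letter.
Negative: rose, since no doubled letter.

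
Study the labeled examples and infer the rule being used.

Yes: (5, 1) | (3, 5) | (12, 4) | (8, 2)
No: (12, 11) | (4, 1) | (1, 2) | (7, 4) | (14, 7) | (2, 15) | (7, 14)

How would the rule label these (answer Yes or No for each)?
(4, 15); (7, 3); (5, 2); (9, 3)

Every 'Yes' example satisfies: sum is even. None of the 'No' examples do.
No: (4, 15), since 4+15 = 19. Yes: (7, 3), since 7+3 = 10. No: (5, 2), since 5+2 = 7. Yes: (9, 3), since 9+3 = 12.

No, Yes, No, Yes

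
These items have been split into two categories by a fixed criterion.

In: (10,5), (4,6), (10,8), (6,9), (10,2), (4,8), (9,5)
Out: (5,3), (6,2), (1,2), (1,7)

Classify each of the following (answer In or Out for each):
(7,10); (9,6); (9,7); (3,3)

In, In, In, Out

The classifier is using: sum ≥ 10.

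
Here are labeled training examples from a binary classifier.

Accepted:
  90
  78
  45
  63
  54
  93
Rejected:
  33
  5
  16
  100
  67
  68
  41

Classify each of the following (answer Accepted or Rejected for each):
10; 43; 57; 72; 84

Rejected, Rejected, Accepted, Accepted, Accepted

The simplest hypothesis consistent with all the labels is: multiple of 3 AND at least 41.
10: 10 = 3·3 + 1, 10 < 41 — doesn't match, so Rejected. 43: 43 = 3·14 + 1, 43 ≥ 41 — doesn't match, so Rejected. 57: 57 = 3·19, 57 ≥ 41 — has this property, so Accepted. 72: 72 = 3·24, 72 ≥ 41 — has this property, so Accepted. 84: 84 = 3·28, 84 ≥ 41 — has this property, so Accepted.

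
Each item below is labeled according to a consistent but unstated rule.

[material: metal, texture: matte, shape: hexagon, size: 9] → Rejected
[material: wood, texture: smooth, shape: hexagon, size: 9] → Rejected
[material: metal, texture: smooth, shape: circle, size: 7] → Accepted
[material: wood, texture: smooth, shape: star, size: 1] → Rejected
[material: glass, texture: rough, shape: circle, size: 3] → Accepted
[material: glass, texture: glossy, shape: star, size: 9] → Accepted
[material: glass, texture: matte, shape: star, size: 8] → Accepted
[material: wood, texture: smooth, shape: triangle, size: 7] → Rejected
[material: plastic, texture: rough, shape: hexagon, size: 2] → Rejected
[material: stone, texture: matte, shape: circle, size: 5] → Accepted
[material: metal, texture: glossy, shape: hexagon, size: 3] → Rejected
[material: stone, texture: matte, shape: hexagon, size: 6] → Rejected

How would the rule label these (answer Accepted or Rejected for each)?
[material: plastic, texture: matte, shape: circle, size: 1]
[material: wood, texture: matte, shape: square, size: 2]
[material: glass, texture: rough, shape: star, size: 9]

Accepted, Rejected, Accepted

The rule appears to be: shape is circle OR material is glass.
[material: plastic, texture: matte, shape: circle, size: 1] — shape is circle, material is plastic, hence Accepted. [material: wood, texture: matte, shape: square, size: 2] — shape is square, material is wood, hence Rejected. [material: glass, texture: rough, shape: star, size: 9] — shape is star, material is glass, hence Accepted.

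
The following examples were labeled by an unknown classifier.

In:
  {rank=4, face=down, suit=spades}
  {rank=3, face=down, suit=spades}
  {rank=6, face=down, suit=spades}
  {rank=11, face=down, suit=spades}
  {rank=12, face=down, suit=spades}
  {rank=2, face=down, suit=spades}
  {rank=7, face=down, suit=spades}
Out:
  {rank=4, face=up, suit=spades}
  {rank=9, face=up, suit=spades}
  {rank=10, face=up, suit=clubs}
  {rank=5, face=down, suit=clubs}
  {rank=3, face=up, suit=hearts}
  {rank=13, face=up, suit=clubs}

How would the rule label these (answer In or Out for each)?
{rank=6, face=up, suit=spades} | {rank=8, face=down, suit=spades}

Every 'In' example satisfies: face is down AND suit is spades. None of the 'Out' examples do.
{rank=6, face=up, suit=spades}: Out (face is up, suit is spades). {rank=8, face=down, suit=spades}: In (face is down, suit is spades).

Out, In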